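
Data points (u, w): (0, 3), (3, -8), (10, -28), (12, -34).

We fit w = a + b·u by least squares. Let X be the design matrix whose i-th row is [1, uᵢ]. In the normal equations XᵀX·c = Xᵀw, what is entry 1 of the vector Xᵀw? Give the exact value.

-67

Entry 1 ↔ basis 1, so (Xᵀw)_{1} = Σᵢ wᵢ = (1)·(3) + (1)·(-8) + (1)·(-28) + (1)·(-34) = -67.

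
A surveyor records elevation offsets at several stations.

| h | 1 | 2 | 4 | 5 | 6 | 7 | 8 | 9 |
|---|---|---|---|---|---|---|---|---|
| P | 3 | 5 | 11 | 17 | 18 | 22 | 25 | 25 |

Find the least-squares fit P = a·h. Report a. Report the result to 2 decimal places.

Entries of AᵀA: Σh·h = 276.
And Σh·P = 829.
Hence a = 829 / 276 ≈ 3.00362.

a = 3.00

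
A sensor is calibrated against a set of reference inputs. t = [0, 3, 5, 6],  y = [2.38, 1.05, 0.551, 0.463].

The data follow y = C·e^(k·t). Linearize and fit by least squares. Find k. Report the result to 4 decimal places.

k = -0.2799

With ln yᵢ as the transformed response and tᵢ as the regressor:
AᵀA = [[70.0000, 14.0000]; [14.0000, 4]], rhs = [-7.4539, -0.4502]ᵀ  (here Σt = 14.0000, Σ(t)² = 70.0000, Σln y = -0.4502, Σt·ln y = -7.4539).
Solving (det = 84.0000): k = -0.27992, ln C = 0.86719.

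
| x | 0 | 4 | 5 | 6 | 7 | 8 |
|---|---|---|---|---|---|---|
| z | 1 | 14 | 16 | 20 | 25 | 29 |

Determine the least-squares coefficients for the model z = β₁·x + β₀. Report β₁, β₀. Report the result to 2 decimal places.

MᵀM·[β₁, β₀]ᵀ = Mᵀz reads: 190·β₁ + 30·β₀ = 663;  30·β₁ + 6·β₀ = 105.
Determinant 190·6 − 30² = 240.
β₁ = (663·6 − 30·105)/240 = 69/20; β₀ = (190·105 − 30·663)/240 = 1/4.

β₁ = 3.45, β₀ = 0.25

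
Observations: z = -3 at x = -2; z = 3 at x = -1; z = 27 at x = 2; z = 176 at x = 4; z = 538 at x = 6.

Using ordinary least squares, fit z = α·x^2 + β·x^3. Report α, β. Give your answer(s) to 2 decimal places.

Setting ∂/∂α … = 0 gives: 1585·α + 8799·β = 22283;  8799·α + 50881·β = 127709.
(Σx^2·x^2 = 1585, Σx^2·x^3 = 8799, Σx^3·x^3 = 50881, Σx^2·z = 22283, Σx^3·z = 127709.)
det = 1585·50881 − 8799² = 3223984.
α = (22283·50881 − 8799·127709)/3223984 = 1258729/402998; β = (1585·127709 − 8799·22283)/3223984 = 793831/402998.

α = 3.12, β = 1.97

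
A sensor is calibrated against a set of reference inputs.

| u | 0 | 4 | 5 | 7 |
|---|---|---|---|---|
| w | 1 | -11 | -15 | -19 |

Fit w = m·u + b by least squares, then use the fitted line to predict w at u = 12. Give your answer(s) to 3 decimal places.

Normal-equation sums: Σu·u = 90, Σu = 16, Σ1 = 4.
Right-hand side: Σu·w = -252, Σw = -44.
Normal equations: [[90, 16]; [16, 4]]·[m, b]ᵀ = [-252, -44]ᵀ.
Δ = 90·4 − 16² = 104.
m = ((-252)·4 − 16·(-44))/104 = -38/13; b = (90·(-44) − 16·(-252))/104 = 9/13.
At u = 12: ŵ = (-38/13)·(12) + (9/13)·(1) = -447/13.

ŵ = -34.385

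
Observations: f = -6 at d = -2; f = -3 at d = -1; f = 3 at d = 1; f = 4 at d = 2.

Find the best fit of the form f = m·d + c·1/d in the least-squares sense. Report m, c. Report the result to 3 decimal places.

m = 2.333, c = 0.667

Forming MᵀM = [[10, 4]; [4, 5/2]] and Mᵀf = [26, 11]ᵀ gives MᵀM·[m, c]ᵀ = Mᵀf.
det = 10·(5/2) − 4² = 9.
m = (26·(5/2) − 4·11)/9 = 7/3; c = (10·11 − 4·26)/9 = 2/3.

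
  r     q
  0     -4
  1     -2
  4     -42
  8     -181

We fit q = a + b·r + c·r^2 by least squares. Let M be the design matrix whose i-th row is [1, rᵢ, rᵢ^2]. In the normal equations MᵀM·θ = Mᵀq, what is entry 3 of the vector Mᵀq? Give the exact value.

-12258

Entry 3 ↔ basis r^2, so (Mᵀq)_{3} = Σᵢ (r^2)·qᵢ = (0)·(-4) + (1)·(-2) + (16)·(-42) + (64)·(-181) = -12258.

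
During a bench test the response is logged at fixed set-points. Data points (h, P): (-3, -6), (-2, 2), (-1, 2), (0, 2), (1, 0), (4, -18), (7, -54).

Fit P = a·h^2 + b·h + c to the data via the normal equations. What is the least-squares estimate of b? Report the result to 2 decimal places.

b = -0.85

With design matrix A, AᵀA = [[2756, 372, 80]; [372, 80, 6]; [80, 6, 7]] and AᵀP = [-2978, -438, -72]ᵀ.
Row-reducing yields a = -20629/20036, b = -17097/20036, c = 22165/10018.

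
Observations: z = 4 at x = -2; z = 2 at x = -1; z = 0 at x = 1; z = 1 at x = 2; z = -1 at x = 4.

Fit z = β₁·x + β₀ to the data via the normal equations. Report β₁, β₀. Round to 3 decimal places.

The normal equations are: 26·β₁ + 4·β₀ = -12;  4·β₁ + 5·β₀ = 6.
(Σx·x = 26, Σx = 4, Σ1 = 5, Σx·z = -12, Σz = 6.)
Eliminating β₀: 5·(row 1) − 4·(row 2) gives 114·β₁ = 5·(-12) − 4·6 = -84, so β₁ = -14/19.
Then β₀ = (6 − 4·(-14/19))/5 = 34/19.

β₁ = -0.737, β₀ = 1.789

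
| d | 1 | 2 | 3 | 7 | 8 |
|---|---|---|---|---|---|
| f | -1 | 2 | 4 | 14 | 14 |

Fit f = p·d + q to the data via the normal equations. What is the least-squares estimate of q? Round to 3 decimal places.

Entries of MᵀM: Σd·d = 127, Σd = 21, Σ1 = 5.
Moment sums: Σd·f = 225, Σf = 33.
MᵀM·[p, q]ᵀ = Mᵀf becomes [[127, 21]; [21, 5]]·[p, q]ᵀ = [225, 33]ᵀ.
det = 127·5 − 21² = 194.
p = (225·5 − 21·33)/194 = 216/97; q = (127·33 − 21·225)/194 = -267/97.

q = -2.753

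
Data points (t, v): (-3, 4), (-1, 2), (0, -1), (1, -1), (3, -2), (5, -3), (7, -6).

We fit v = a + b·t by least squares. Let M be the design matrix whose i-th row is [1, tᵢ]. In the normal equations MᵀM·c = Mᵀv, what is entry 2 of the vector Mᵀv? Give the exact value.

Entry 2 ↔ basis t, so (Mᵀv)_{2} = Σᵢ (t)·vᵢ = (-3)·(4) + (-1)·(2) + (0)·(-1) + (1)·(-1) + (3)·(-2) + (5)·(-3) + (7)·(-6) = -78.

-78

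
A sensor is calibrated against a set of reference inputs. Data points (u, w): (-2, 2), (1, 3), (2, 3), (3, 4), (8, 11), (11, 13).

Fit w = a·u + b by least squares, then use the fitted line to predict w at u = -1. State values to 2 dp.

ŵ = 1.37

Entries of AᵀA: Σu·u = 203, Σu = 23, Σ1 = 6.
And Σu·w = 248, Σw = 36.
Normal equations: [[203, 23]; [23, 6]]·[a, b]ᵀ = [248, 36]ᵀ.
Determinant 203·6 − 23² = 689.
a = (248·6 − 23·36)/689 = 660/689; b = (203·36 − 23·248)/689 = 1604/689.
At u = -1: ŵ = (660/689)·(-1) + (1604/689)·(1) = 944/689.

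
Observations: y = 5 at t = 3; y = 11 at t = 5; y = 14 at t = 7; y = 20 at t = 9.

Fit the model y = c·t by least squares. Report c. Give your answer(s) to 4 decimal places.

Setting ∂/∂c … = 0 gives: 164·c = 348.
Hence c = 348 / 164 ≈ 2.12195.

c = 2.1220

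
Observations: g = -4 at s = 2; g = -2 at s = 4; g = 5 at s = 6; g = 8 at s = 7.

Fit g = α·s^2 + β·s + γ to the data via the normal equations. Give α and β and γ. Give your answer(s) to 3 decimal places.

The normal equations are: 3969·α + 631·β + 105·γ = 524;  631·α + 105·β + 19·γ = 70;  105·α + 19·β + 4·γ = 7.
(Σs^2·s^2 = 3969, Σs^2·s = 631, Σs^2 = 105, Σs·s = 105, Σs = 19, Σ1 = 4, Σs^2·g = 524, Σs·g = 70, Σg = 7.)
Solving the 3×3 system (Gaussian elimination) gives α = 317/796, β = -859/796, γ = -712/199.

α = 0.398, β = -1.079, γ = -3.578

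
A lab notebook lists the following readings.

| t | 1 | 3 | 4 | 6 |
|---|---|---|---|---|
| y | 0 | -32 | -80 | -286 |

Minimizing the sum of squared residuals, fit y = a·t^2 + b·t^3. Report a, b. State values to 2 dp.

a = 0.88, b = -1.47

From the data, Σt^2·t^2 = 1634, Σt^2·t^3 = 9044, Σt^3·t^3 = 51482.
Moment sums: Σt^2·y = -11864, Σt^3·y = -67760.
So MᵀM·[a, b]ᵀ = Mᵀy: [[1634, 9044]; [9044, 51482]]·[a, b]ᵀ = [-11864, -67760]ᵀ.
Determinant 1634·51482 − 9044² = 2327652.
a = ((-11864)·51482 − 9044·(-67760))/2327652 = 169916/193971; b = (1634·(-67760) − 9044·(-11864))/2327652 = -15008/10209.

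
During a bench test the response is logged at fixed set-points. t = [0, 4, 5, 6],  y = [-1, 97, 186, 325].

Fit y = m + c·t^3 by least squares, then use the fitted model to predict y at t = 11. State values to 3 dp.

From the data, Σ1 = 4, Σt^3 = 405, Σt^3·t^3 = 66377.
Moment sums: Σy = 607, Σt^3·y = 99658.
So MᵀM·[m, c]ᵀ = Mᵀy: [[4, 405]; [405, 66377]]·[m, c]ᵀ = [607, 99658]ᵀ.
Eliminating c: 66377·(row 1) − 405·(row 2) gives 101483·m = 66377·607 − 405·99658 = -70651, so m = -70651/101483.
Then c = (99658 − 405·(-70651/101483))/66377 = 152797/101483.
At t = 11: ŷ = (-70651/101483)·(1) + (152797/101483)·(1331) = 203302156/101483.

ŷ = 2003.312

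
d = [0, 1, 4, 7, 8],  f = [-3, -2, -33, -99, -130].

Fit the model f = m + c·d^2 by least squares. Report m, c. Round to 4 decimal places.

m = -1.3152, c = -2.0033

Entries of AᵀA: Σ1 = 5, Σd^2 = 130, Σd^2·d^2 = 6754.
And Σf = -267, Σd^2·f = -13701.
Normal equations: [[5, 130]; [130, 6754]]·[m, c]ᵀ = [-267, -13701]ᵀ.
det = 5·6754 − 130² = 16870.
m = ((-267)·6754 − 130·(-13701))/16870 = -11094/8435; c = (5·(-13701) − 130·(-267))/16870 = -6759/3374.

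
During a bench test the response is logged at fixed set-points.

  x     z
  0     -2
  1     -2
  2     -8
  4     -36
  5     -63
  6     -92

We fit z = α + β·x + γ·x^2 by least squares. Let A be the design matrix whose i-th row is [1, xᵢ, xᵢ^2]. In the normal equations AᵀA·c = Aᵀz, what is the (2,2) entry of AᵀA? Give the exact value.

Row 2 ↔ basis x, column 2 ↔ basis x, so (AᵀA)_{2,2} = Σᵢ (x)·(x) = (0)·(0) + (1)·(1) + (2)·(2) + (4)·(4) + (5)·(5) + (6)·(6) = 82.

82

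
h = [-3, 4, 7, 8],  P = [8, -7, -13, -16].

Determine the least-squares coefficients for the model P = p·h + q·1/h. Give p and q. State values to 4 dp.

p = -1.8342, q = -4.4688

MᵀM·[p, q]ᵀ = MᵀP reads: 138·p + 4·q = -271;  4·p + (5917/28224)·q = -695/84.
(Σh·h = 138, Σh·1/h = 4, Σ1/h·1/h = 5917/28224, Σh·P = -271, Σ1/h·P = -695/84.)
Eliminating q: (5917/28224)·(row 1) − 4·(row 2) gives (60827/4704)·p = (5917/28224)·(-271) − 4·(-695/84) = -669427/28224, so p = -669427/364962.
Then q = ((-695/84) − 4·(-669427/364962))/(5917/28224) = -271824/60827.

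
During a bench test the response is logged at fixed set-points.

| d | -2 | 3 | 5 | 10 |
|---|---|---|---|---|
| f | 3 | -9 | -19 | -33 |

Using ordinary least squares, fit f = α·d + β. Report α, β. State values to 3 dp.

Setting ∂/∂α … = 0 gives: 138·α + 16·β = -458;  16·α + 4·β = -58.
(Σd·d = 138, Σd = 16, Σ1 = 4, Σd·f = -458, Σf = -58.)
Eliminating β: 4·(row 1) − 16·(row 2) gives 296·α = 4·(-458) − 16·(-58) = -904, so α = -113/37.
Then β = ((-58) − 16·(-113/37))/4 = -169/74.

α = -3.054, β = -2.284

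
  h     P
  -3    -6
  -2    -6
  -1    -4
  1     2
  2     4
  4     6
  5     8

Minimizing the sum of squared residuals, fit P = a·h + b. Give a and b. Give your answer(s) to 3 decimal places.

a = 1.906, b = -1.063

From the data, Σh·h = 60, Σh = 6, Σ1 = 7.
And Σh·P = 108, ΣP = 4.
det = 60·7 − 6² = 384.
a = (108·7 − 6·4)/384 = 61/32; b = (60·4 − 6·108)/384 = -17/16.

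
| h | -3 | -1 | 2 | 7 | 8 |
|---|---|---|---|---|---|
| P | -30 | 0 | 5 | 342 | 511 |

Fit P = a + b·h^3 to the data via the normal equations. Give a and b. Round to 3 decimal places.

Compute the Gram sums: Σ1 = 5, Σh^3 = 835, Σh^3·h^3 = 380587.
For AᵀP: ΣP = 828, Σh^3·P = 379788.
AᵀA·[a, b]ᵀ = AᵀP becomes [[5, 835]; [835, 380587]]·[a, b]ᵀ = [828, 379788]ᵀ.
Determinant 5·380587 − 835² = 1205710.
a = (828·380587 − 835·379788)/1205710 = -998472/602855; b = (5·379788 − 835·828)/1205710 = 120756/120571.

a = -1.656, b = 1.002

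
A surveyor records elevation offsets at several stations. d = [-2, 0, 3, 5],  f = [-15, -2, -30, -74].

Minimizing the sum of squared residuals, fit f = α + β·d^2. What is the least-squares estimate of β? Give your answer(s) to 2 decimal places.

Forming MᵀM = [[4, 38]; [38, 722]] and Mᵀf = [-121, -2180]ᵀ gives MᵀM·[α, β]ᵀ = Mᵀf.
Δ = 4·722 − 38² = 1444.
α = ((-121)·722 − 38·(-2180))/1444 = -119/38; β = (4·(-2180) − 38·(-121))/1444 = -2061/722.

β = -2.85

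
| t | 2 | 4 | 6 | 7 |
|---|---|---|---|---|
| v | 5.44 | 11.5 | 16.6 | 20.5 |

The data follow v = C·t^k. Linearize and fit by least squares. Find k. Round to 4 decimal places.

k = 1.0408

Taking logs, ln v = k·ln t + ln C, so regress ln v on ln t.
XᵀX = [[9.3992, 5.8171]; [5.8171, 4]], rhs = [15.4711, 9.9660]ᵀ  (here Σln t = 5.8171, Σ(ln t)² = 9.3992, Σln v = 9.9660, Σln t·ln v = 15.4711).
Solving (det = 3.7582): k = 1.04076, ln C = 0.97793.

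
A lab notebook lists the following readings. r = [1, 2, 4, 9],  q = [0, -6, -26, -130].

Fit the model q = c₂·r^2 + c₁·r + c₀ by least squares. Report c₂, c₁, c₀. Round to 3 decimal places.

c₂ = -1.515, c₁ = -1.084, c₀ = 2.461

Setting ∂/∂c₂ … = 0 gives: 6834·c₂ + 802·c₁ + 102·c₀ = -10970;  802·c₂ + 102·c₁ + 16·c₀ = -1286;  102·c₂ + 16·c₁ + 4·c₀ = -162.
(Σr^2·r^2 = 6834, Σr^2·r = 802, Σr^2 = 102, Σr·r = 102, Σr = 16, Σ1 = 4, Σr^2·q = -10970, Σr·q = -1286, Σq = -162.)
Solving the 3×3 system (Gaussian elimination) gives c₂ = -4255/2809, c₁ = -3044/2809, c₀ = 6914/2809.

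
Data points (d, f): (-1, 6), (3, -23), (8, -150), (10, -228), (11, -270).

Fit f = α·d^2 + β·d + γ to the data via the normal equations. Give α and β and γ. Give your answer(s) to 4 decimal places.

α = -1.9444, β = -3.6943, γ = 4.6271

The normal system AᵀA·[α, β, γ]ᵀ = Aᵀf is [[28819, 2869, 295]; [2869, 295, 31]; [295, 31, 5]]·[α, β, γ]ᵀ = [-65271, -6525, -665]ᵀ.
Inverting the 3×3 Gram matrix, [α, β, γ]ᵀ = [-74342/38233, -10865/2941, 176908/38233]ᵀ.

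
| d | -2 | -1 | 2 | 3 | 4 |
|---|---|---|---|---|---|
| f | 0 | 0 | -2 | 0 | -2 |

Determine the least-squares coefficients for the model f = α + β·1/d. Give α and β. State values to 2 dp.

α = -0.89, β = -1.12

Sums needed: Σ1 = 5, Σ1/d = -5/12, Σ1/d·1/d = 241/144.
And Σf = -4, Σ1/d·f = -3/2.
Δ = 5·(241/144) − (-5/12)² = 295/36.
α = ((-4)·(241/144) − (-5/12)·(-3/2))/(295/36) = -527/590; β = (5·(-3/2) − (-5/12)·(-4))/(295/36) = -66/59.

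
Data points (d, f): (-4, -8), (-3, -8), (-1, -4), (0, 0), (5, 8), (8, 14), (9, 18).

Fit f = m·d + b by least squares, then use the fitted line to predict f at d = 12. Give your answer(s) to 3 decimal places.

f̂ = 22.738

The normal system XᵀX·[m, b]ᵀ = Xᵀf is [[196, 14]; [14, 7]]·[m, b]ᵀ = [374, 20]ᵀ.
Δ = 196·7 − 14² = 1176.
m = (374·7 − 14·20)/1176 = 167/84; b = (196·20 − 14·374)/1176 = -47/42.
At d = 12: f̂ = (167/84)·(12) + (-47/42)·(1) = 955/42.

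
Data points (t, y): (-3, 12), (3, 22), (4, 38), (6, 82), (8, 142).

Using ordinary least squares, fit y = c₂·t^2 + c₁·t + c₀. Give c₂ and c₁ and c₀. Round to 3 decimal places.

c₂ = 2.028, c₁ = 1.683, c₀ = -1.214

Normal-equation sums: Σt^2·t^2 = 5810, Σt^2·t = 792, Σt^2 = 134, Σt·t = 134, Σt = 18, Σ1 = 5.
And Σt^2·y = 12954, Σt·y = 1810, Σy = 296.
Normal equations: [[5810, 792, 134]; [792, 134, 18]; [134, 18, 5]]·[c₂, c₁, c₀]ᵀ = [12954, 1810, 296]ᵀ.
Solving the 3×3 system (Gaussian elimination) gives c₂ = 146251/72111, c₁ = 941/559, c₀ = -87556/72111.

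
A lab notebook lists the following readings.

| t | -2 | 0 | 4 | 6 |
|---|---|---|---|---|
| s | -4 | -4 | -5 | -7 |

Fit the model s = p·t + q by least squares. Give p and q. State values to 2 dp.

The normal equations are: 56·p + 8·q = -54;  8·p + 4·q = -20.
Δ = 56·4 − 8² = 160.
p = ((-54)·4 − 8·(-20))/160 = -7/20; q = (56·(-20) − 8·(-54))/160 = -43/10.

p = -0.35, q = -4.30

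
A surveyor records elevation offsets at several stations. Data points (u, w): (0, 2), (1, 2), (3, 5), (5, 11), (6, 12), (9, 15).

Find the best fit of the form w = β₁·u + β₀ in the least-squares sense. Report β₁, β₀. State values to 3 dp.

β₁ = 1.625, β₀ = 1.333

Compute the Gram sums: Σu·u = 152, Σu = 24, Σ1 = 6.
Right-hand side: Σu·w = 279, Σw = 47.
Normal equations: [[152, 24]; [24, 6]]·[β₁, β₀]ᵀ = [279, 47]ᵀ.
Δ = 152·6 − 24² = 336.
β₁ = (279·6 − 24·47)/336 = 13/8; β₀ = (152·47 − 24·279)/336 = 4/3.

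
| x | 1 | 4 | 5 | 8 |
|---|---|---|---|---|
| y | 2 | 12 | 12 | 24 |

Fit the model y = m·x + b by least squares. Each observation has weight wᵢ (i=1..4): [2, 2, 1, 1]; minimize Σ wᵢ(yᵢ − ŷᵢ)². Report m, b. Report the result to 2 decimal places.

m = 3.06, b = -1.07

Entries of AᵀWA: Σwᵢ·x·x = 123, Σwᵢ·x = 23, Σwᵢ·1 = 6.
And Σwᵢ·x·y = 352, Σwᵢ·y = 64.
So AᵀWA·[m, b]ᵀ = AᵀWy: [[123, 23]; [23, 6]]·[m, b]ᵀ = [352, 64]ᵀ.
Determinant 123·6 − 23² = 209.
m = (352·6 − 23·64)/209 = 640/209; b = (123·64 − 23·352)/209 = -224/209.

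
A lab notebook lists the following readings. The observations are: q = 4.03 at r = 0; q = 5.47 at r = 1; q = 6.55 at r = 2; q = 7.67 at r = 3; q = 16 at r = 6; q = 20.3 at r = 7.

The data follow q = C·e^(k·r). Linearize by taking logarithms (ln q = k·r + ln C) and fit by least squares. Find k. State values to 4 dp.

Taking logs, ln q = k·r + ln C, so regress ln q on r.
Sums: Σr = 19.0000, Σ(r)² = 99.0000, Σln q = 12.7930, Σr·ln q = 49.2800.
Normal system: [[99.0000, 19.0000]; [19.0000, 6]]·[k, ln C]ᵀ = [49.2800, 12.7930]ᵀ.
Δ = 99.0000·6 − (19.0000)² = 233.0000; k = (49.2800·6 − 19.0000·12.7930)/233.0000 = 0.22580, ln C = (99.0000·12.7930 − 19.0000·49.2800)/233.0000 = 1.41712.

k = 0.2258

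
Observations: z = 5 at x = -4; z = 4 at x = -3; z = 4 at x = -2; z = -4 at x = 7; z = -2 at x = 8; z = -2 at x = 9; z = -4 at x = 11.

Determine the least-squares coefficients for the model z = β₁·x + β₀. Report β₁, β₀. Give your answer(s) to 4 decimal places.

With design matrix A, AᵀA = [[344, 26]; [26, 7]] and Aᵀz = [-146, 1]ᵀ.
Determinant 344·7 − 26² = 1732.
β₁ = ((-146)·7 − 26·1)/1732 = -262/433; β₀ = (344·1 − 26·(-146))/1732 = 1035/433.

β₁ = -0.6051, β₀ = 2.3903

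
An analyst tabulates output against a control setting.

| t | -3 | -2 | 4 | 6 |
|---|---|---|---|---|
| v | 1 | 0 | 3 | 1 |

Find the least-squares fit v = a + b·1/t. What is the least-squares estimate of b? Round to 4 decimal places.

Setting ∂/∂a … = 0 gives: 4·a + (-5/12)·b = 5;  (-5/12)·a + (65/144)·b = 7/12.
(Σ1 = 4, Σ1/t = -5/12, Σ1/t·1/t = 65/144, Σv = 5, Σ1/t·v = 7/12.)
Eliminating b: (65/144)·(row 1) − (-5/12)·(row 2) gives (235/144)·a = (65/144)·5 − (-5/12)·(7/12) = 5/2, so a = 72/47.
Then b = ((7/12) − (-5/12)·(72/47))/(65/144) = 636/235.

b = 2.7064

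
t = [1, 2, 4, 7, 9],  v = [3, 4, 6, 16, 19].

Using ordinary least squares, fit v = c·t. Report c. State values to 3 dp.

c = 2.106

Normal-equation sums: Σt·t = 151.
And Σt·v = 318.
So AᵀA·[c]ᵀ = Aᵀv: [[151]]·[c]ᵀ = [318]ᵀ.
Hence c = 318 / 151 ≈ 2.10596.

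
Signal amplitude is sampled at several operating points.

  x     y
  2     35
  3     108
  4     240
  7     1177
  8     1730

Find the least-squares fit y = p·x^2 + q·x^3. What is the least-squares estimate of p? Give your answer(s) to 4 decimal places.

p = 2.9448

The normal equations are: 6850·p + 50874·q = 173345;  50874·p + 384682·q = 1308027.
(Σx^2·x^2 = 6850, Σx^2·x^3 = 50874, Σx^3·x^3 = 384682, Σx^2·y = 173345, Σx^3·y = 1308027.)
Δ = 6850·384682 − 50874² = 46907824.
p = (173345·384682 − 50874·1308027)/46907824 = 34533923/11726956; q = (6850·1308027 − 50874·173345)/46907824 = 35307855/11726956.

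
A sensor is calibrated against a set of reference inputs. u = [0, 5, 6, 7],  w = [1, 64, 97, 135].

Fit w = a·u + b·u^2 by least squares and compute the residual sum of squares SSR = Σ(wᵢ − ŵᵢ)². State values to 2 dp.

SSR = 1.36

MᵀM·[a, b]ᵀ = Mᵀw reads: 110·a + 684·b = 1847;  684·a + 4322·b = 11707.
Determinant 110·4322 − 684² = 7564.
a = (1847·4322 − 684·11707)/7564 = -12427/3782; b = (110·11707 − 684·1847)/7564 = 12211/3782.
Residuals: 1, -546/1891, 910/1891, -390/1891; SSR = 2567/1891.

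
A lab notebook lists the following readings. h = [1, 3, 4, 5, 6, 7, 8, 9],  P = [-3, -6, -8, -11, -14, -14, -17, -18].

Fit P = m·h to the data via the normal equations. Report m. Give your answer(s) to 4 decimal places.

Entries of MᵀM: Σh·h = 281.
For MᵀP: Σh·P = -588.
MᵀM·[m]ᵀ = MᵀP becomes [[281]]·[m]ᵀ = [-588]ᵀ.
Hence m = -588 / 281 ≈ -2.09253.

m = -2.0925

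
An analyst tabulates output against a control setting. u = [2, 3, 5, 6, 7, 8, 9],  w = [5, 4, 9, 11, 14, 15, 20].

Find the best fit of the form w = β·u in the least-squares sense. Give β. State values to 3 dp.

Sums needed: Σu·u = 268.
Right-hand side: Σu·w = 531.
XᵀX·[β]ᵀ = Xᵀw becomes [[268]]·[β]ᵀ = [531]ᵀ.
β = 531/268 = 1.98134.

β = 1.981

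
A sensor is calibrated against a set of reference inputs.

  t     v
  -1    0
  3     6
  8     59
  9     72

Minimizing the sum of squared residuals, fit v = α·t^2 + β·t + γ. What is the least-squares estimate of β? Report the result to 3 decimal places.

Setting ∂/∂α … = 0 gives: 10739·α + 1267·β + 155·γ = 9662;  1267·α + 155·β + 19·γ = 1138;  155·α + 19·β + 4·γ = 137.
(Σt^2·t^2 = 10739, Σt^2·t = 1267, Σt^2 = 155, Σt·t = 155, Σt = 19, Σ1 = 4, Σt^2·v = 9662, Σt·v = 1138, Σv = 137.)
Row-reducing yields α = 47/50, β = -9/50, γ = -33/25.

β = -0.180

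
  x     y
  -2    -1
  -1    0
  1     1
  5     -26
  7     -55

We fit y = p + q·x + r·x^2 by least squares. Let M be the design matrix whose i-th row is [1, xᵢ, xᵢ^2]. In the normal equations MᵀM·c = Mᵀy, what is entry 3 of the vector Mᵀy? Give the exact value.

Entry 3 ↔ basis x^2, so (Mᵀy)_{3} = Σᵢ (x^2)·yᵢ = (4)·(-1) + (1)·(0) + (1)·(1) + (25)·(-26) + (49)·(-55) = -3348.

-3348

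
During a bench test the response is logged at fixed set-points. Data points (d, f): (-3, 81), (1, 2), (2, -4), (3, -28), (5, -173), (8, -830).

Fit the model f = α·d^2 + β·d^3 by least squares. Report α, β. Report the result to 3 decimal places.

α = 3.034, β = -2.000

With design matrix M, MᵀM = [[4900, 35926]; [35926, 279292]] and Mᵀf = [-56982, -449558]ᵀ.
Determinant 4900·279292 − 35926² = 77853324.
α = ((-56982)·279292 − 35926·(-449558))/77853324 = 59050991/19463331; β = (4900·(-449558) − 35926·(-56982))/77853324 = -38924717/19463331.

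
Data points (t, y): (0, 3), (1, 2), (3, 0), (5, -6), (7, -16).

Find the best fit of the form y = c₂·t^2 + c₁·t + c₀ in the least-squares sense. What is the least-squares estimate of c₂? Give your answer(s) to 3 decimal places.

c₂ = -0.435

From the data, Σt^2·t^2 = 3108, Σt^2·t = 496, Σt^2 = 84, Σt·t = 84, Σt = 16, Σ1 = 5.
Moment sums: Σt^2·y = -932, Σt·y = -140, Σy = -17.
Solving the 3×3 system (Gaussian elimination) gives c₂ = -548/1261, c₁ = 505/1261, c₀ = 3303/1261.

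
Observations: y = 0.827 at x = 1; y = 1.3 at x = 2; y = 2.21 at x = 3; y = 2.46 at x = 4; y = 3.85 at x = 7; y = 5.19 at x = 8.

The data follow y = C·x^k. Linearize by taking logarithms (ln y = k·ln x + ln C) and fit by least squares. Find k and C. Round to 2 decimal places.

Linearized form: ln y = k·ln x + ln C. From the 6 transformed points,
Over the data: Σln x = 7.2034, Σ(ln x)² = 11.7199, Σln y = 4.7604, Σln x·ln y = 8.3485.
Normal system: [[11.7199, 7.2034]; [7.2034, 6]]·[k, ln C]ᵀ = [8.3485, 4.7604]ᵀ.
Solving (det = 18.4301): k = 0.85728, ln C = -0.23583, so C = exp(-0.23583) = 0.78991.

k = 0.86, C = 0.79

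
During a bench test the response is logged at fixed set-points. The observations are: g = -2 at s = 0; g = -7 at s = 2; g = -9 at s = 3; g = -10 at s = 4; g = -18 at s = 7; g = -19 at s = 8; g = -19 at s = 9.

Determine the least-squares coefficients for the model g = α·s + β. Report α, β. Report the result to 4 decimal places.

From the data, Σs·s = 223, Σs = 33, Σ1 = 7.
Moment sums: Σs·g = -530, Σg = -84.
XᵀX·[α, β]ᵀ = Xᵀg becomes [[223, 33]; [33, 7]]·[α, β]ᵀ = [-530, -84]ᵀ.
Determinant 223·7 − 33² = 472.
α = ((-530)·7 − 33·(-84))/472 = -469/236; β = (223·(-84) − 33·(-530))/472 = -621/236.

α = -1.9873, β = -2.6314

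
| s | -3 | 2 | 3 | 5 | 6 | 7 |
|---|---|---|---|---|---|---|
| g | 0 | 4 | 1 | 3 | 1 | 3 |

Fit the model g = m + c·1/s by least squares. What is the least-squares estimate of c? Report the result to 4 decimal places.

Setting ∂/∂m … = 0 gives: 6·m + (106/105)·c = 12;  (106/105)·m + (1373/2450)·c = 247/70.
(Σ1 = 6, Σ1/s = 106/105, Σ1/s·1/s = 1373/2450, Σg = 12, Σ1/s·g = 247/70.)
Eliminating c: (1373/2450)·(row 1) − (106/105)·(row 2) gives (5167/2205)·m = (1373/2450)·12 − (106/105)·(247/70) = 11623/3675, so m = 34869/25835.
Then c = ((247/70) − (106/105)·(34869/25835))/(1373/2450) = 19971/5167.

c = 3.8651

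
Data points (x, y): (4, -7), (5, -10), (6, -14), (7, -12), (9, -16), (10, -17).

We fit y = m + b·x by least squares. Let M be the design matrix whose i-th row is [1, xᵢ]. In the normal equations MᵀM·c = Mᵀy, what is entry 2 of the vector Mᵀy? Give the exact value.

-560

Entry 2 ↔ basis x, so (Mᵀy)_{2} = Σᵢ (x)·yᵢ = (4)·(-7) + (5)·(-10) + (6)·(-14) + (7)·(-12) + (9)·(-16) + (10)·(-17) = -560.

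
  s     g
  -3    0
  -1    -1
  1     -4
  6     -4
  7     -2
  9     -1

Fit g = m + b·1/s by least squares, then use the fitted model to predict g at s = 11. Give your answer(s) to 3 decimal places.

ĝ = -2.137

Entries of MᵀM: Σ1 = 6, Σ1/s = 11/126, Σ1/s·1/s = 34477/15876.
Moment sums: Σg = -12, Σ1/s·g = -256/63.
So MᵀM·[m, b]ᵀ = Mᵀg: [[6, 11/126]; [11/126, 34477/15876]]·[m, b]ᵀ = [-12, -256/63]ᵀ.
Eliminating b: (34477/15876)·(row 1) − (11/126)·(row 2) gives (206741/15876)·m = (34477/15876)·(-12) − (11/126)·(-256/63) = -102023/3969, so m = -408092/206741.
Then b = ((-256/63) − (11/126)·(-408092/206741))/(34477/15876) = -370440/206741.
At s = 11: ĝ = (-408092/206741)·(1) + (-370440/206741)·(1/11) = -4859452/2274151.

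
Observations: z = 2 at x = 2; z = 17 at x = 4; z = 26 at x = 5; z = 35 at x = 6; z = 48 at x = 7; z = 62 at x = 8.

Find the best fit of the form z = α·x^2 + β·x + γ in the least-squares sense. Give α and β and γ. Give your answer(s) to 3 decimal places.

The normal equations are: 8690·α + 1268·β + 194·γ = 8510;  1268·α + 194·β + 32·γ = 1244;  194·α + 32·β + 6·γ = 190.
Solving the 3×3 system (Gaussian elimination) gives α = 5/7, β = 96/35, γ = -212/35.

α = 0.714, β = 2.743, γ = -6.057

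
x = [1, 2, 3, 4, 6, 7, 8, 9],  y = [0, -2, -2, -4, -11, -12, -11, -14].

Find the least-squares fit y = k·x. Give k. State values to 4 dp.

k = -1.5000

Forming MᵀM = [[260]] and Mᵀy = [-390]ᵀ gives MᵀM·[k]ᵀ = Mᵀy.
Hence k = -390 / 260 ≈ -1.5.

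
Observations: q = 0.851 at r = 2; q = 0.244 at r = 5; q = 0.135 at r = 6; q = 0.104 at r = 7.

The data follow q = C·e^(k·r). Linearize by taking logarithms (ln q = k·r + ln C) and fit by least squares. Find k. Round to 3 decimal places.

k = -0.432

Taking logs, ln q = k·r + ln C, so regress ln q on r.
Sums: Σr = 20.0000, Σ(r)² = 114.0000, Σln q = -5.8378, Σr·ln q = -35.2341.
Normal system: [[114.0000, 20.0000]; [20.0000, 4]]·[k, ln C]ᵀ = [-35.2341, -5.8378]ᵀ.
Slope k = (n·Σr·ln q − Σr·Σln q)/(n·Σ(r)² − (Σr)²) = (4·-35.2341 − 20.0000·-5.8378)/56.0000 = -0.43180; ln C = (Σln q − k·Σr)/n = 0.69955.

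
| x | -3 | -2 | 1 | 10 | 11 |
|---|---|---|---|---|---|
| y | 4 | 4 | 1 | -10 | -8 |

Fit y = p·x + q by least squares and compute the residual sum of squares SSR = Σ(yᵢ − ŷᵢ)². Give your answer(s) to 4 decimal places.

SSR = 5.1964

With design matrix M, MᵀM = [[235, 17]; [17, 5]] and Mᵀy = [-207, -9]ᵀ.
Eliminating q: 5·(row 1) − 17·(row 2) gives 886·p = 5·(-207) − 17·(-9) = -882, so p = -441/443.
Then q = ((-9) − 17·(-441/443))/5 = 702/443.
Residuals: -253/443, 188/443, 182/443, -722/443, 605/443; SSR = 2302/443.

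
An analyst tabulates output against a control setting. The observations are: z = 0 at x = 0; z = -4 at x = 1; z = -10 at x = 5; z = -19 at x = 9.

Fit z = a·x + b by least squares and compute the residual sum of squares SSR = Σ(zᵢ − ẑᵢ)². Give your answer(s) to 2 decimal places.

The normal system MᵀM·[a, b]ᵀ = Mᵀz is [[107, 15]; [15, 4]]·[a, b]ᵀ = [-225, -33]ᵀ.
Δ = 107·4 − 15² = 203.
a = ((-225)·4 − 15·(-33))/203 = -405/203; b = (107·(-33) − 15·(-225))/203 = -156/203.
Residuals: 156/203, -251/203, 151/203, -8/29; SSR = 558/203.

SSR = 2.75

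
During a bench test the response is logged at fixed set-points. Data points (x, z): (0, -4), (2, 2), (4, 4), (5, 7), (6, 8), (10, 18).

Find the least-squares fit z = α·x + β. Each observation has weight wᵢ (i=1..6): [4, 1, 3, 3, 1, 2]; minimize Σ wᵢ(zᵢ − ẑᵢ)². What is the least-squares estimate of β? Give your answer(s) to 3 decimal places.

β = -3.989

Sums needed: Σwᵢ·x·x = 363, Σwᵢ·x = 55, Σwᵢ·1 = 14.
Right-hand side: Σwᵢ·x·z = 565, Σwᵢ·z = 63.
Normal equations: [[363, 55]; [55, 14]]·[α, β]ᵀ = [565, 63]ᵀ.
Δ = 363·14 − 55² = 2057.
α = (565·14 − 55·63)/2057 = 4445/2057; β = (363·63 − 55·565)/2057 = -746/187.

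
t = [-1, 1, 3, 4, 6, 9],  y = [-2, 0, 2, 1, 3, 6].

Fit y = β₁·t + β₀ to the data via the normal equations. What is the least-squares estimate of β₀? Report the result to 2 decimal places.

Entries of MᵀM: Σt·t = 144, Σt = 22, Σ1 = 6.
And Σt·y = 84, Σy = 10.
So MᵀM·[β₁, β₀]ᵀ = Mᵀy: [[144, 22]; [22, 6]]·[β₁, β₀]ᵀ = [84, 10]ᵀ.
Eliminating β₀: 6·(row 1) − 22·(row 2) gives 380·β₁ = 6·84 − 22·10 = 284, so β₁ = 71/95.
Then β₀ = (10 − 22·(71/95))/6 = -102/95.

β₀ = -1.07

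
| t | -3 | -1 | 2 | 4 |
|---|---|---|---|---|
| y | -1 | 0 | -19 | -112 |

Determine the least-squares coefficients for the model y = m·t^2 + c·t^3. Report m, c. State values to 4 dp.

m = -3.0387, c = -0.9868

From the data, Σt^2·t^2 = 354, Σt^2·t^3 = 812, Σt^3·t^3 = 4890.
Moment sums: Σt^2·y = -1877, Σt^3·y = -7293.
Normal equations: [[354, 812]; [812, 4890]]·[m, c]ᵀ = [-1877, -7293]ᵀ.
Determinant 354·4890 − 812² = 1071716.
m = ((-1877)·4890 − 812·(-7293))/1071716 = -1628307/535858; c = (354·(-7293) − 812·(-1877))/1071716 = -528799/535858.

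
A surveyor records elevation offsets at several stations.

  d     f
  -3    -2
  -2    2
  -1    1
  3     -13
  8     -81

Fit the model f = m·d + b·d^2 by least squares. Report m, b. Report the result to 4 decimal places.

Compute the Gram sums: Σd·d = 87, Σd·d^2 = 503, Σd^2·d^2 = 4275.
Moment sums: Σd·f = -686, Σd^2·f = -5310.
Normal equations: [[87, 503]; [503, 4275]]·[m, b]ᵀ = [-686, -5310]ᵀ.
Δ = 87·4275 − 503² = 118916.
m = ((-686)·4275 − 503·(-5310))/118916 = -65430/29729; b = (87·(-5310) − 503·(-686))/118916 = -29228/29729.

m = -2.2009, b = -0.9831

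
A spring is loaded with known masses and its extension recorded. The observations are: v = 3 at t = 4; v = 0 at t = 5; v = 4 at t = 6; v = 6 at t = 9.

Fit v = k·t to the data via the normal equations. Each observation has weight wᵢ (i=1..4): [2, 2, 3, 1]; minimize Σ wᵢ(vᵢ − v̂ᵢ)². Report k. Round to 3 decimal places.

Compute the Gram sums: Σwᵢ·t·t = 271.
And Σwᵢ·t·v = 150.
Normal equations: [[271]]·[k]ᵀ = [150]ᵀ.
Hence k = 150 / 271 ≈ 0.553506.

k = 0.554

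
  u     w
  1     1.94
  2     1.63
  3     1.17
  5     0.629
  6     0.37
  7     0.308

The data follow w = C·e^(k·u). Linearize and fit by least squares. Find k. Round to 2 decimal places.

With ln wᵢ as the transformed response and uᵢ as the regressor:
Σu = 24.0000, Σ(u)² = 124.0000, Σln w = -1.3273, Σu·ln w = -14.4164.
Equations: 124.0000·k + 24.0000·ln C = -14.4164;  24.0000·k + 6·ln C = -1.3273.
Solving (det = 168.0000): k = -0.32526, ln C = 1.07984.

k = -0.33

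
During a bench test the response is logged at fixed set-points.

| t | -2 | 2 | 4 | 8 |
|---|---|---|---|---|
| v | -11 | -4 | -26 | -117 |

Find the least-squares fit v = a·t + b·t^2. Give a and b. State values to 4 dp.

a = 1.6528, b = -2.0338

From the data, Σt·t = 88, Σt·t^2 = 576, Σt^2·t^2 = 4384.
For Mᵀv: Σt·v = -1026, Σt^2·v = -7964.
Determinant 88·4384 − 576² = 54016.
a = ((-1026)·4384 − 576·(-7964))/54016 = 1395/844; b = (88·(-7964) − 576·(-1026))/54016 = -3433/1688.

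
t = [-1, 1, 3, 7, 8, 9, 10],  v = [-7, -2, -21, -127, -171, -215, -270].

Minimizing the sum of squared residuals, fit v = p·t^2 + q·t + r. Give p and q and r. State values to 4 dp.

The normal system MᵀM·[p, q, r]ᵀ = Mᵀv is [[23141, 2611, 305]; [2611, 305, 37]; [305, 37, 7]]·[p, q, r]ᵀ = [-61780, -6950, -813]ᵀ.
Row-reducing yields p = -273541/93734, q = 224611/93734, r = -77596/46867.

p = -2.9183, q = 2.3963, r = -1.6557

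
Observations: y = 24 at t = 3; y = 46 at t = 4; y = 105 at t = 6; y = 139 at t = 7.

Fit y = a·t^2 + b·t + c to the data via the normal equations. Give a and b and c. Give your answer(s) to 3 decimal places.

Sums needed: Σt^2·t^2 = 4034, Σt^2·t = 650, Σt^2 = 110, Σt·t = 110, Σt = 20, Σ1 = 4.
Moment sums: Σt^2·y = 11543, Σt·y = 1859, Σy = 314.
Row-reducing yields a = 2, b = 89/10, c = -21.

a = 2.000, b = 8.900, c = -21.000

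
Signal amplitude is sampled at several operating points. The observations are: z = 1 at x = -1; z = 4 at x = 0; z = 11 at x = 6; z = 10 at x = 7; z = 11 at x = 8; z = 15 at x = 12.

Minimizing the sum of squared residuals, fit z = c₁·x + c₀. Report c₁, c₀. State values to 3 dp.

Entries of AᵀA: Σx·x = 294, Σx = 32, Σ1 = 6.
And Σx·z = 403, Σz = 52.
AᵀA·[c₁, c₀]ᵀ = Aᵀz becomes [[294, 32]; [32, 6]]·[c₁, c₀]ᵀ = [403, 52]ᵀ.
Determinant 294·6 − 32² = 740.
c₁ = (403·6 − 32·52)/740 = 377/370; c₀ = (294·52 − 32·403)/740 = 598/185.

c₁ = 1.019, c₀ = 3.232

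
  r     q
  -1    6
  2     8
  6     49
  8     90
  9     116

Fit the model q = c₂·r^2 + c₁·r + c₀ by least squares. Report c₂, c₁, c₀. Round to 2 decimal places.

Compute the Gram sums: Σr^2·r^2 = 11970, Σr^2·r = 1464, Σr^2 = 186, Σr·r = 186, Σr = 24, Σ1 = 5.
And Σr^2·q = 16958, Σr·q = 2068, Σq = 269.
Solving the 3×3 system (Gaussian elimination) gives c₂ = 20182/13053, c₁ = -19610/13053, c₀ = 15203/4351.

c₂ = 1.55, c₁ = -1.50, c₀ = 3.49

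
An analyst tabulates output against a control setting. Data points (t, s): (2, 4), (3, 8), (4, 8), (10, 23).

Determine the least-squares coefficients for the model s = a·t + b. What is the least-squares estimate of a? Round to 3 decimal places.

Normal-equation sums: Σt·t = 129, Σt = 19, Σ1 = 4.
For Aᵀs: Σt·s = 294, Σs = 43.
Eliminating b: 4·(row 1) − 19·(row 2) gives 155·a = 4·294 − 19·43 = 359, so a = 359/155.
Then b = (43 − 19·(359/155))/4 = -39/155.

a = 2.316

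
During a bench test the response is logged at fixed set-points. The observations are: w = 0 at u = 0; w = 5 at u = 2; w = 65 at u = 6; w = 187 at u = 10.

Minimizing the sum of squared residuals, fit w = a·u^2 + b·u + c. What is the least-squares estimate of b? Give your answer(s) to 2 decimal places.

Entries of AᵀA: Σu^2·u^2 = 11312, Σu^2·u = 1224, Σu^2 = 140, Σu·u = 140, Σu = 18, Σ1 = 4.
And Σu^2·w = 21060, Σu·w = 2270, Σw = 257.
AᵀA·[a, b, c]ᵀ = Aᵀw becomes [[11312, 1224, 140]; [1224, 140, 18]; [140, 18, 4]]·[a, b, c]ᵀ = [21060, 2270, 257]ᵀ.
Solving the 3×3 system (Gaussian elimination) gives a = 3151/1592, b = -839/796, c = -56/199.

b = -1.05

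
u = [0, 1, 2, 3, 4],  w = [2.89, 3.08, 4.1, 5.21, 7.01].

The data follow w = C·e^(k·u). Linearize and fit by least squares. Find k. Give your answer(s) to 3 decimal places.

Linearized form: ln w = k·u + ln C. From the 5 transformed points,
Σu = 10.0000, Σ(u)² = 30.0000, Σln w = 7.1951, Σu·ln w = 16.6880.
Normal system: [[30.0000, 10.0000]; [10.0000, 5]]·[k, ln C]ᵀ = [16.6880, 7.1951]ᵀ.
Δ = 30.0000·5 − (10.0000)² = 50.0000; k = (16.6880·5 − 10.0000·7.1951)/50.0000 = 0.22978, ln C = (30.0000·7.1951 − 10.0000·16.6880)/50.0000 = 0.97946.

k = 0.230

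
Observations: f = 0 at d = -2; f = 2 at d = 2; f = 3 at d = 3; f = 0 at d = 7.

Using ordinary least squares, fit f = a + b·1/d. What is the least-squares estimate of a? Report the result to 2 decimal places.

From the data, Σ1 = 4, Σ1/d = 10/21, Σ1/d·1/d = 557/882.
Moment sums: Σf = 5, Σ1/d·f = 2.
So MᵀM·[a, b]ᵀ = Mᵀf: [[4, 10/21]; [10/21, 557/882]]·[a, b]ᵀ = [5, 2]ᵀ.
det = 4·(557/882) − (10/21)² = 338/147.
a = (5·(557/882) − (10/21)·2)/(338/147) = 1945/2028; b = (4·2 − (10/21)·5)/(338/147) = 413/169.

a = 0.96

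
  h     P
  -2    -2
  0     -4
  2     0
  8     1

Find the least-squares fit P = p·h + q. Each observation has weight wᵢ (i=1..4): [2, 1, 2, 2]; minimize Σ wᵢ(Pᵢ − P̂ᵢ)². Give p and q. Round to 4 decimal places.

p = 0.3511, q = -1.6596

From the data, Σwᵢ·h·h = 144, Σwᵢ·h = 16, Σwᵢ·1 = 7.
Moment sums: Σwᵢ·h·P = 24, Σwᵢ·P = -6.
Δ = 144·7 − 16² = 752.
p = (24·7 − 16·(-6))/752 = 33/94; q = (144·(-6) − 16·24)/752 = -78/47.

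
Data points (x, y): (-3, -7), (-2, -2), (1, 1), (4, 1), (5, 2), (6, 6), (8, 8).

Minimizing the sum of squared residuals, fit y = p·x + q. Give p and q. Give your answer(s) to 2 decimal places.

p = 1.12, q = -1.75

Setting ∂/∂p … = 0 gives: 155·p + 19·q = 140;  19·p + 7·q = 9.
Δ = 155·7 − 19² = 724.
p = (140·7 − 19·9)/724 = 809/724; q = (155·9 − 19·140)/724 = -1265/724.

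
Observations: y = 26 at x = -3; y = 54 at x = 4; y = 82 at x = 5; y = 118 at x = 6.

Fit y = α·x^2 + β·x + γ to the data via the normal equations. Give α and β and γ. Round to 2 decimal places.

α = 3.12, β = 0.83, γ = 0.41

Setting ∂/∂α … = 0 gives: 2258·α + 378·β + 86·γ = 7396;  378·α + 86·β + 12·γ = 1256;  86·α + 12·β + 4·γ = 280.
Row-reducing yields α = 1888/605, β = 2512/3025, γ = 114/275.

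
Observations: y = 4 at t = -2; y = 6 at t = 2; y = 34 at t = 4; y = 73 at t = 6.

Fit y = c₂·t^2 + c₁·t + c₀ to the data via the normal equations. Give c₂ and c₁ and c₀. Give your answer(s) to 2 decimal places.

Normal-equation sums: Σt^2·t^2 = 1584, Σt^2·t = 280, Σt^2 = 60, Σt·t = 60, Σt = 10, Σ1 = 4.
Right-hand side: Σt^2·y = 3212, Σt·y = 578, Σy = 117.
Row-reducing yields c₂ = 347/176, c₁ = 367/440, c₀ = -53/22.

c₂ = 1.97, c₁ = 0.83, c₀ = -2.41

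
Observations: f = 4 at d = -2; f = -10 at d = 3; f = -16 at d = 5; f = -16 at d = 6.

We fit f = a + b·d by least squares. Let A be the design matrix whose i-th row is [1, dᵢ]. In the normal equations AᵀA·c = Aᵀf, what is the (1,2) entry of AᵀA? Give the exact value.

Row 1 ↔ basis 1, column 2 ↔ basis d, so (AᵀA)_{1,2} = Σᵢ d = (1)·(-2) + (1)·(3) + (1)·(5) + (1)·(6) = 12.

12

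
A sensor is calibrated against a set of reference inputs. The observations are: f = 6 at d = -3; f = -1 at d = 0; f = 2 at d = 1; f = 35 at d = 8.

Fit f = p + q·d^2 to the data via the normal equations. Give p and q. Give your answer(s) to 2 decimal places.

Forming XᵀX = [[4, 74]; [74, 4178]] and Xᵀf = [42, 2296]ᵀ gives XᵀX·[p, q]ᵀ = Xᵀf.
Δ = 4·4178 − 74² = 11236.
p = (42·4178 − 74·2296)/11236 = 1393/2809; q = (4·2296 − 74·42)/11236 = 1519/2809.

p = 0.50, q = 0.54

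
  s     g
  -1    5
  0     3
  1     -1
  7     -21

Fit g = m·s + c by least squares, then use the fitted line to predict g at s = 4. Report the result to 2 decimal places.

With design matrix M, MᵀM = [[51, 7]; [7, 4]] and Mᵀg = [-153, -14]ᵀ.
det = 51·4 − 7² = 155.
m = ((-153)·4 − 7·(-14))/155 = -514/155; c = (51·(-14) − 7·(-153))/155 = 357/155.
At s = 4: ĝ = (-514/155)·(4) + (357/155)·(1) = -1699/155.

ĝ = -10.96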